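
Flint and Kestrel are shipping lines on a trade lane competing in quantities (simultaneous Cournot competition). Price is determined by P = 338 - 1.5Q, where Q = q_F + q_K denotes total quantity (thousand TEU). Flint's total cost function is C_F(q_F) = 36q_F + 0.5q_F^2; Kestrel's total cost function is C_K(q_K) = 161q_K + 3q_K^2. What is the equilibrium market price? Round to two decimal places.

Flint's profit: π_F = (338 - 1.5Q)q_F - (36q_F + (1/2)q_F²). Setting ∂π_F/∂q_F = 0: 302 - 4q_F - (3/2)(q_K) = 0.
Kestrel's first-order condition: 177 - 9q_K - (3/2)(q_F) = 0.
Rearranging gives the reaction functions q_F = (302 - (3/2)q_K)/4 and q_K = (177 - (3/2)q_F)/9.
Substituting one into the other gives q_F = 218/3 and q_K = 68/9.
Total output Q = 722/9, so price P = 338 - (3/2)·(722/9) = 653/3.

217.67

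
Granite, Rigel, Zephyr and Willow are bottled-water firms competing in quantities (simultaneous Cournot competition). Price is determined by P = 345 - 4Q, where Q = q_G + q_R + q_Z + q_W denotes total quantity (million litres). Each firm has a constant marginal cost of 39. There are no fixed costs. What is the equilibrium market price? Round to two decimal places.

100.20

A representative firm's profit is π_i = q_i(345 - 4Q) - 39q_i.
Setting ∂π_i/∂q_i = 0 with rivals' quantities fixed: 306 - 8q_i - 4·Σ_{j≠i} q_j = 0.
With identical firms every q_j equals q_i, so Σ_{j≠i} q_j = 3q_i and 306 = 20q_i, giving q_i = 153/10.
Total output Q = 306/5, so price P = 345 - 4·(306/5) = 501/5.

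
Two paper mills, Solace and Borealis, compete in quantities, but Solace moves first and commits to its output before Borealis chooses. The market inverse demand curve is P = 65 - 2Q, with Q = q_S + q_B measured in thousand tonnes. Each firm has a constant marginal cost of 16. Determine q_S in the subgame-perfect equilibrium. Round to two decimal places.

12.25

Solve by backward induction. Given q_S, the follower Borealis maximises π_B = (65 - 2q_S - 2q_B)q_B - 16q_B.
Setting the follower's marginal profit to zero, 49 - 2q_S - 4q_B = 0, i.e. q_B = (49 - 2q_S)/4.
Solace substitutes q_B(q_S) into its own profit: π_S = q_S(65 - 2q_S - (49 - 2q_S)/2) - 16q_S = (81/2 - q_S)q_S - 16q_S.
Leader FOC: 49/2 - 2q_S = 0, so q_S = 49/4.
Then q_B = (49 - 2·(49/4))/4 = 49/8.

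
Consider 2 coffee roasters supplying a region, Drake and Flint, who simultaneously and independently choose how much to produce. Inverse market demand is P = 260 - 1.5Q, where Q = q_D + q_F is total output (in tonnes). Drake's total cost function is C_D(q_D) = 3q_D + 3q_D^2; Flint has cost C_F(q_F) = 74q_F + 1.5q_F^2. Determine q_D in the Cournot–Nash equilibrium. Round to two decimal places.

24.41

Drake's profit: π_D = (260 - 1.5Q)q_D - (3q_D + 3q_D²). Setting ∂π_D/∂q_D = 0: 257 - 9q_D - (3/2)(q_F) = 0.
Flint's first-order condition: 186 - 6q_F - (3/2)(q_D) = 0.
Best responses: q_D = (257 - (3/2)q_F)/9, q_F = (186 - (3/2)q_D)/6.
Solving the pair: q_D = 1684/69, q_F = 1718/69.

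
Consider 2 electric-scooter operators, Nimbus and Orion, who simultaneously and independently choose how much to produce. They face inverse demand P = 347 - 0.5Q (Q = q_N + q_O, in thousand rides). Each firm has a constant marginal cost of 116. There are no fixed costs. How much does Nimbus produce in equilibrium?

A representative firm's profit is π_i = q_i(347 - 0.5Q) - 116q_i.
Setting ∂π_i/∂q_i = 0 with rivals' quantities fixed: 231 - q_i - (1/2)q_j = 0.
With identical firms every q_j equals q_i, so q_j = q_i and 231 = (3/2)q_i, giving q_i = 154.

154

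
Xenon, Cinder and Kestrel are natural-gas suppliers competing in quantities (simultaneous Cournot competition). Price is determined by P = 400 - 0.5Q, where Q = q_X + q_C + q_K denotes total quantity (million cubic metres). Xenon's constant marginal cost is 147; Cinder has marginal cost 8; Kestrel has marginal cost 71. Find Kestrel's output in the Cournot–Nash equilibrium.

Xenon's profit: π_X = (400 - 0.5Q)q_X - (147q_X). Setting ∂π_X/∂q_X = 0: 253 - q_X - (1/2)(q_C + q_K) = 0.
Cinder's first-order condition: 392 - q_C - (1/2)(q_X + q_K) = 0.
Kestrel's first-order condition: 329 - q_K - (1/2)(q_X + q_C) = 0.
Adding the 3 first-order conditions: 974 − 2Q = 0, so Q = 487.
Back-substituting: q_X = (253 − 487/2)/(1/2) = 19, q_C = (392 − 487/2)/(1/2) = 297, q_K = (329 − 487/2)/(1/2) = 171.

171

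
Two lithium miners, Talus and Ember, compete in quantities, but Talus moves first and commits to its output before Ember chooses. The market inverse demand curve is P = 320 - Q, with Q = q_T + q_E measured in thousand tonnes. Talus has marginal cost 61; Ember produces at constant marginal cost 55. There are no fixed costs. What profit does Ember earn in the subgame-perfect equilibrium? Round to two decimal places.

Solve by backward induction. Given q_T, the follower Ember maximises π_E = (320 - q_T - q_E)q_E - 55q_E.
Setting the follower's marginal profit to zero, 265 - q_T - 2q_E = 0, i.e. q_E = (265 - q_T)/2.
The leader anticipates this reaction. Substituting into P = 320 - Q gives P = 375/2 - (1/2)q_T, so π_T = (375/2 - (1/2)q_T)q_T - 61q_T.
The leader's first-order condition 253/2 - q_T = 0 yields q_T = 253/2.
Then q_E = (265 - 253/2)/2 = 277/4.
Price P = 320 - 783/4 = 497/4.
Ember's profit: (497/4 - 55)·(277/4) = 4795.5625.

4795.56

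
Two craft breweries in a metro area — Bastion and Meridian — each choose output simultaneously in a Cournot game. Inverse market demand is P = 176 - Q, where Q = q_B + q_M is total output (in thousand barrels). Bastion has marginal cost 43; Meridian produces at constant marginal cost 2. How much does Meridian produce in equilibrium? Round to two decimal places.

Bastion's profit: π_B = (176 - Q)q_B - (43q_B). Setting ∂π_B/∂q_B = 0: 133 - 2q_B - (q_M) = 0.
Meridian's profit: π_M = (176 - Q)q_M - (2q_M). Setting ∂π_M/∂q_M = 0: 174 - 2q_M - (q_B) = 0.
So q_B = (133 - q_M)/2 and q_M = (174 - q_B)/2.
Solving the pair: q_B = 92/3, q_M = 215/3.

71.67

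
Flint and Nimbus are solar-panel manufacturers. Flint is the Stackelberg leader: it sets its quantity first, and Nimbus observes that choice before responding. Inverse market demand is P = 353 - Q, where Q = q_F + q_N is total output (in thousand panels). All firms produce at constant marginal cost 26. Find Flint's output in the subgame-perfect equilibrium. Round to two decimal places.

163.50

The follower Nimbus best-responds to any q_F: π_N = (353 - Q)q_N - 26q_N.
Setting the follower's marginal profit to zero, 327 - q_F - 2q_N = 0, i.e. q_N = (327 - q_F)/2.
Flint substitutes q_N(q_F) into its own profit: π_F = q_F(353 - q_F - (327 - q_F)/2) - 26q_F = (379/2 - (1/2)q_F)q_F - 26q_F.
Leader FOC: 327/2 - q_F = 0, so q_F = 327/2.
Then q_N = (327 - 327/2)/2 = 327/4.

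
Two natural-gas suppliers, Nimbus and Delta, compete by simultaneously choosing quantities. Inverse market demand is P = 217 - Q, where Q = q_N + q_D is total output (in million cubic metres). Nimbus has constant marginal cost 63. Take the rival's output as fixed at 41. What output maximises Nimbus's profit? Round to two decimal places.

56.50

With the rival's output fixed at 41, Nimbus's profit is π_N = (217 - 41 - q_N)q_N - (63q_N) = (176 - q_N)q_N - (63q_N).
∂π_N/∂q_N = 113 - 2q_N = 0, so q_N = 113/2.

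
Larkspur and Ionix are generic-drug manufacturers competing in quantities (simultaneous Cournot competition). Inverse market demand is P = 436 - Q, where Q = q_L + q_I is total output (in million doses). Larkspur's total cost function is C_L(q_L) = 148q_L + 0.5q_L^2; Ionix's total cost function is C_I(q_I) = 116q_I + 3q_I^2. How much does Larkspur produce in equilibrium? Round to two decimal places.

86.26

Larkspur's profit: π_L = (436 - Q)q_L - (148q_L + (1/2)q_L²). Setting ∂π_L/∂q_L = 0: 288 - 3q_L - (q_I) = 0.
Ionix's profit: π_I = (436 - Q)q_I - (116q_I + 3q_I²). Setting ∂π_I/∂q_I = 0: 320 - 8q_I - (q_L) = 0.
Best responses: q_L = (288 - q_I)/3, q_I = (320 - q_L)/8.
Substituting one into the other gives q_L = 1984/23 and q_I = 672/23.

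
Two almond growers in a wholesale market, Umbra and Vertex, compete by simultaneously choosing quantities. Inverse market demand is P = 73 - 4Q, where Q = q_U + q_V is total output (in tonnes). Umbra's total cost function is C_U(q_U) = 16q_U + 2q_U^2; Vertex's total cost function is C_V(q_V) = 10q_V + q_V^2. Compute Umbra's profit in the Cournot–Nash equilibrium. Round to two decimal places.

Umbra's profit: π_U = (73 - 4Q)q_U - (16q_U + 2q_U²). Setting ∂π_U/∂q_U = 0: 57 - 12q_U - 4(q_V) = 0.
Vertex's first-order condition: 63 - 10q_V - 4(q_U) = 0.
Best responses: q_U = (57 - 4q_V)/12, q_V = (63 - 4q_U)/10.
Substituting one into the other gives q_U = 159/52 and q_V = 66/13.
Price P = 73 - 4·(423/52) = 526/13.
Umbra's profit: (526/13)·(159/52) - 16·(159/52) - 2(159/52)² = 56.0969.

56.10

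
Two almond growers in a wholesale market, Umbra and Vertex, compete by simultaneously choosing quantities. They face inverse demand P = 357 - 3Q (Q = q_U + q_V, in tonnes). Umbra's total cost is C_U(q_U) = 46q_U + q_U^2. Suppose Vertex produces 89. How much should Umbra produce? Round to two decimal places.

With the rival's output fixed at 89, Umbra's profit is π_U = (357 - 3·89 - 3q_U)q_U - (46q_U + q_U²) = (90 - 3q_U)q_U - (46q_U + q_U²).
∂π_U/∂q_U = 44 - 8q_U = 0, so q_U = 11/2.

5.50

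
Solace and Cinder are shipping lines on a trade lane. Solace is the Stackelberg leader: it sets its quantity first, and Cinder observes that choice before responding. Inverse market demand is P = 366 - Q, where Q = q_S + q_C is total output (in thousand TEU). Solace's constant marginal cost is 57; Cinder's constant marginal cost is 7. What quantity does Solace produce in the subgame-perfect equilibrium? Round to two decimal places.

Solve by backward induction. Given q_S, the follower Cinder maximises π_C = (366 - q_S - q_C)q_C - 7q_C.
Setting the follower's marginal profit to zero, 359 - q_S - 2q_C = 0, i.e. q_C = (359 - q_S)/2.
Solace substitutes q_C(q_S) into its own profit: π_S = q_S(366 - q_S - (359 - q_S)/2) - 57q_S = (373/2 - (1/2)q_S)q_S - 57q_S.
Leader FOC: 259/2 - q_S = 0, so q_S = 259/2.
Then q_C = (359 - 259/2)/2 = 459/4.

129.50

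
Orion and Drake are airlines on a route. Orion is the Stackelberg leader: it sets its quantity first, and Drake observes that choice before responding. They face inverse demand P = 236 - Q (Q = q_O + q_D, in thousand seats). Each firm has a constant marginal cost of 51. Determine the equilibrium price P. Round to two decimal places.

The follower Drake best-responds to any q_O: π_D = (236 - Q)q_D - 51q_D.
∂π_D/∂q_D = 185 - q_O - 2q_D = 0 gives the reaction function q_D = (185 - q_O)/2.
The leader anticipates this reaction. Substituting into P = 236 - Q gives P = 287/2 - (1/2)q_O, so π_O = (287/2 - (1/2)q_O)q_O - 51q_O.
Maximising: ∂π_O/∂q_O = 185/2 - q_O = 0, giving q_O = 185/2.
Then q_D = (185 - 185/2)/2 = 185/4.
Total output Q = 555/4, so price P = 236 - 555/4 = 389/4.

97.25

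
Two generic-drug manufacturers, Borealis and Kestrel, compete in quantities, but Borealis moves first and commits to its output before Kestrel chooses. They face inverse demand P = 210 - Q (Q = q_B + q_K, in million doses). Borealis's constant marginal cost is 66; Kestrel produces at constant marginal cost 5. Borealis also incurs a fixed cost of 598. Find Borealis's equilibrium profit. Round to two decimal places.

263.13

Solve by backward induction. Given q_B, the follower Kestrel maximises π_K = (210 - q_B - q_K)q_K - 5q_K.
Follower FOC: 205 - q_B - 2q_K = 0, so q_K(q_B) = (205 - q_B)/2.
The leader anticipates this reaction. Substituting into P = 210 - Q gives P = 215/2 - (1/2)q_B, so π_B = (215/2 - (1/2)q_B)q_B - 66q_B.
Leader FOC: 83/2 - q_B = 0, so q_B = 83/2.
Then q_K = (205 - 83/2)/2 = 327/4.
Price P = 210 - 493/4 = 347/4.
Borealis's profit: (347/4 - 66)·(83/2) - 598 = 263.1250.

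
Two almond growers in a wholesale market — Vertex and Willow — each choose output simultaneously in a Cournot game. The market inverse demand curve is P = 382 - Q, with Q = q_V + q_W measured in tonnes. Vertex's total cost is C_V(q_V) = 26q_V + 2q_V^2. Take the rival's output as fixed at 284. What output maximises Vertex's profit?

12

With the rival's output fixed at 284, Vertex's profit is π_V = (382 - 284 - q_V)q_V - (26q_V + 2q_V²) = (98 - q_V)q_V - (26q_V + 2q_V²).
∂π_V/∂q_V = 72 - 6q_V = 0, so q_V = 12.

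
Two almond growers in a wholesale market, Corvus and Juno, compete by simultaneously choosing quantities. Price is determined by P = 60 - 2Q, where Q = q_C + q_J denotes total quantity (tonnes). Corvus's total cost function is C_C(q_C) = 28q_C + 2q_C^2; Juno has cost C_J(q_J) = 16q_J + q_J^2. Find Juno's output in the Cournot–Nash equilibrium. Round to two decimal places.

Corvus's profit: π_C = (60 - 2Q)q_C - (28q_C + 2q_C²). Setting ∂π_C/∂q_C = 0: 32 - 8q_C - 2(q_J) = 0.
Juno's first-order condition: 44 - 6q_J - 2(q_C) = 0.
Best responses: q_C = (32 - 2q_J)/8, q_J = (44 - 2q_C)/6.
Solving the pair: q_C = 26/11, q_J = 72/11.

6.55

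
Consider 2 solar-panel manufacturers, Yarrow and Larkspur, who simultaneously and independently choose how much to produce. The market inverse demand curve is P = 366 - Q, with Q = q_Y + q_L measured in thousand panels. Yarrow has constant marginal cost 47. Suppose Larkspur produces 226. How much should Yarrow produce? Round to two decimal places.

46.50

With the rival's output fixed at 226, Yarrow's profit is π_Y = (366 - 226 - q_Y)q_Y - (47q_Y) = (140 - q_Y)q_Y - (47q_Y).
∂π_Y/∂q_Y = 93 - 2q_Y = 0, so q_Y = 93/2.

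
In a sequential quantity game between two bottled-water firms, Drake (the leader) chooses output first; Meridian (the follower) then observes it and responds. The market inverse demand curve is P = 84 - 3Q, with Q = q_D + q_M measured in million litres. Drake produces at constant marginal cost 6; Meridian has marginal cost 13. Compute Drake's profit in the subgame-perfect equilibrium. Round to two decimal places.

301.04

The follower Meridian best-responds to any q_D: π_M = (84 - 3Q)q_M - 13q_M.
Follower FOC: 71 - 3q_D - 6q_M = 0, so q_M(q_D) = (71 - 3q_D)/6.
Drake substitutes q_M(q_D) into its own profit: π_D = q_D(84 - 3q_D - (71 - 3q_D)/2) - 6q_D = (97/2 - (3/2)q_D)q_D - 6q_D.
Leader FOC: 85/2 - 3q_D = 0, so q_D = 85/6.
Then q_M = (71 - 3·(85/6))/6 = 19/4.
Price P = 84 - 3·(227/12) = 109/4.
Drake's profit: (109/4 - 6)·(85/6) = 301.0417.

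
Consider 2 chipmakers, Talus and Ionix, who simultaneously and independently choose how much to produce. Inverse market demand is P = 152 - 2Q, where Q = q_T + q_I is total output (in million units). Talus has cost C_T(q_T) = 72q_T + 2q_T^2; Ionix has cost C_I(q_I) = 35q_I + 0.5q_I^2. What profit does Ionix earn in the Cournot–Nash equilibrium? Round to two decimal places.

Talus's profit: π_T = (152 - 2Q)q_T - (72q_T + 2q_T²). Setting ∂π_T/∂q_T = 0: 80 - 8q_T - 2(q_I) = 0.
Ionix's profit: π_I = (152 - 2Q)q_I - (35q_I + (1/2)q_I²). Setting ∂π_I/∂q_I = 0: 117 - 5q_I - 2(q_T) = 0.
So q_T = (80 - 2q_I)/8 and q_I = (117 - 2q_T)/5.
Solving the pair: q_T = 83/18, q_I = 194/9.
Price P = 152 - 2·(157/6) = 299/3.
Ionix's profit: (299/3)·(194/9) - 35·(194/9) - (1/2)(194/9)² = 1161.6049.

1161.60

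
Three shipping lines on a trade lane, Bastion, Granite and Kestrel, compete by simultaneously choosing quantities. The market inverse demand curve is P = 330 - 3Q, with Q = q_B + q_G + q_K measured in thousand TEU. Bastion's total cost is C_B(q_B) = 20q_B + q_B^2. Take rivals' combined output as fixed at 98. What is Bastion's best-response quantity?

With rivals' combined output fixed at 98, Bastion's profit is π_B = (330 - 3·98 - 3q_B)q_B - (20q_B + q_B²) = (36 - 3q_B)q_B - (20q_B + q_B²).
∂π_B/∂q_B = 16 - 8q_B = 0, so q_B = 2.

2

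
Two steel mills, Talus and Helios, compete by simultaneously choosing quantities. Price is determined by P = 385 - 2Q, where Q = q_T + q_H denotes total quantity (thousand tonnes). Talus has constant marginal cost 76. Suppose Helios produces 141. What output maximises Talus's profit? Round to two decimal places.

6.75

With the rival's output fixed at 141, Talus's profit is π_T = (385 - 2·141 - 2q_T)q_T - (76q_T) = (103 - 2q_T)q_T - (76q_T).
∂π_T/∂q_T = 27 - 4q_T = 0, so q_T = 27/4.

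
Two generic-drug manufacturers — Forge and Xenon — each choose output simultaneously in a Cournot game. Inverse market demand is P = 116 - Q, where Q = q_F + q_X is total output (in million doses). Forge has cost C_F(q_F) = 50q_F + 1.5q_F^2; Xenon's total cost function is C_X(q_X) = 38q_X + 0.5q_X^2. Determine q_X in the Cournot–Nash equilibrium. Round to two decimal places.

Forge's profit: π_F = (116 - Q)q_F - (50q_F + (3/2)q_F²). Setting ∂π_F/∂q_F = 0: 66 - 5q_F - (q_X) = 0.
Xenon's first-order condition: 78 - 3q_X - (q_F) = 0.
So q_F = (66 - q_X)/5 and q_X = (78 - q_F)/3.
Substituting one into the other gives q_F = 60/7 and q_X = 162/7.

23.14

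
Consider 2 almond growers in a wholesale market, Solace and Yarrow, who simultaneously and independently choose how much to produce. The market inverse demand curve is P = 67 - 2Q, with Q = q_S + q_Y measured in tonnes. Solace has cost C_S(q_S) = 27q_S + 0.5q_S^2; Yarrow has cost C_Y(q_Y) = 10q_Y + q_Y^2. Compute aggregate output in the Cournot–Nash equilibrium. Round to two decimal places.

Solace's profit: π_S = (67 - 2Q)q_S - (27q_S + (1/2)q_S²). Setting ∂π_S/∂q_S = 0: 40 - 5q_S - 2(q_Y) = 0.
Yarrow's first-order condition: 57 - 6q_Y - 2(q_S) = 0.
Best responses: q_S = (40 - 2q_Y)/5, q_Y = (57 - 2q_S)/6.
Solving the pair: q_S = 63/13, q_Y = 205/26.
Total output Q = 63/13 + 205/26 = 331/26.

12.73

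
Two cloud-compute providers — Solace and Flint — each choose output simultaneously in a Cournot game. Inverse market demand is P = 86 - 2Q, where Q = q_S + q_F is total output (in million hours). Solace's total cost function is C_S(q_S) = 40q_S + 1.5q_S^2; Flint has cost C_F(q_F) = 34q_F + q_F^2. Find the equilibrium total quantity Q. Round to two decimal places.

11.68

Solace's profit: π_S = (86 - 2Q)q_S - (40q_S + (3/2)q_S²). Setting ∂π_S/∂q_S = 0: 46 - 7q_S - 2(q_F) = 0.
Flint's first-order condition: 52 - 6q_F - 2(q_S) = 0.
Best responses: q_S = (46 - 2q_F)/7, q_F = (52 - 2q_S)/6.
Substituting one into the other gives q_S = 86/19 and q_F = 136/19.
Total output Q = 86/19 + 136/19 = 222/19.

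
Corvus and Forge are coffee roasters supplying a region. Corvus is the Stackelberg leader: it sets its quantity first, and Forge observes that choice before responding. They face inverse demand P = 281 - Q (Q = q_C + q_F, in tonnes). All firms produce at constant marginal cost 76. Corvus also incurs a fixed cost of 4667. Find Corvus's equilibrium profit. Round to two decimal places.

586.13

Solve by backward induction. Given q_C, the follower Forge maximises π_F = (281 - q_C - q_F)q_F - 76q_F.
Follower FOC: 205 - q_C - 2q_F = 0, so q_F(q_C) = (205 - q_C)/2.
The leader anticipates this reaction. Substituting into P = 281 - Q gives P = 357/2 - (1/2)q_C, so π_C = (357/2 - (1/2)q_C)q_C - 76q_C.
Leader FOC: 205/2 - q_C = 0, so q_C = 205/2.
Then q_F = (205 - 205/2)/2 = 205/4.
Price P = 281 - 615/4 = 509/4.
Corvus's profit: (509/4 - 76)·(205/2) - 4667 = 586.1250.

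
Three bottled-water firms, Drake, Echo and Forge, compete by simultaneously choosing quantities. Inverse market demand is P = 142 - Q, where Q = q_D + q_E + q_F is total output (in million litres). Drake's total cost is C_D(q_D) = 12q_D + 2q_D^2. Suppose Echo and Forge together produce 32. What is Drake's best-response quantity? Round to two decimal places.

16.33

With rivals' combined output fixed at 32, Drake's profit is π_D = (142 - 32 - q_D)q_D - (12q_D + 2q_D²) = (110 - q_D)q_D - (12q_D + 2q_D²).
∂π_D/∂q_D = 98 - 6q_D = 0, so q_D = 49/3.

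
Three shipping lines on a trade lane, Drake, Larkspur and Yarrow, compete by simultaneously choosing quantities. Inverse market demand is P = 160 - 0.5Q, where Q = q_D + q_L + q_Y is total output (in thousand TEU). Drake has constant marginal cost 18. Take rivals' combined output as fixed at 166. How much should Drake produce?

59

With rivals' combined output fixed at 166, Drake's profit is π_D = (160 - (1/2)·166 - (1/2)q_D)q_D - (18q_D) = (77 - (1/2)q_D)q_D - (18q_D).
∂π_D/∂q_D = 59 - q_D = 0, so q_D = 59.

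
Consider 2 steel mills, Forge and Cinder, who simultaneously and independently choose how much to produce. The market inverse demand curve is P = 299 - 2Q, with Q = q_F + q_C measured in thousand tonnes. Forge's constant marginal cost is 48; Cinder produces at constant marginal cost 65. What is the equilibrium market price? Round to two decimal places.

Forge's profit: π_F = (299 - 2Q)q_F - (48q_F). Setting ∂π_F/∂q_F = 0: 251 - 4q_F - 2(q_C) = 0.
Cinder's first-order condition: 234 - 4q_C - 2(q_F) = 0.
Rearranging gives the reaction functions q_F = (251 - 2q_C)/4 and q_C = (234 - 2q_F)/4.
Solving the pair: q_F = 134/3, q_C = 217/6.
Total output Q = 485/6, so price P = 299 - 2·(485/6) = 412/3.

137.33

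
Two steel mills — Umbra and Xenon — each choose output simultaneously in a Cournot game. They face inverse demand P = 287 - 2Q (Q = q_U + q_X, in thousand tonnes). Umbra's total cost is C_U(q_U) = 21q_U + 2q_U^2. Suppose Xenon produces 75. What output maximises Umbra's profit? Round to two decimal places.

With the rival's output fixed at 75, Umbra's profit is π_U = (287 - 2·75 - 2q_U)q_U - (21q_U + 2q_U²) = (137 - 2q_U)q_U - (21q_U + 2q_U²).
∂π_U/∂q_U = 116 - 8q_U = 0, so q_U = 29/2.

14.50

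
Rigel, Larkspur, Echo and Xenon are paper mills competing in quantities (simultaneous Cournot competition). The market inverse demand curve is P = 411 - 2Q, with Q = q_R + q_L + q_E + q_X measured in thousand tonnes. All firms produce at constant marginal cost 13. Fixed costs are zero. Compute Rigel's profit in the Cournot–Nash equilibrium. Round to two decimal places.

3168.08

A representative firm's profit is π_i = q_i(411 - 2Q) - 13q_i.
First-order condition (treating rivals' output as given): 398 - 4q_i - 2·Σ_{j≠i} q_j = 0.
With identical firms every q_j equals q_i, so Σ_{j≠i} q_j = 3q_i and 398 = 10q_i, giving q_i = 199/5.
Price P = 411 - 2·(796/5) = 463/5.
Rigel's profit: (463/5 - 13)·(199/5) = 3168.0800.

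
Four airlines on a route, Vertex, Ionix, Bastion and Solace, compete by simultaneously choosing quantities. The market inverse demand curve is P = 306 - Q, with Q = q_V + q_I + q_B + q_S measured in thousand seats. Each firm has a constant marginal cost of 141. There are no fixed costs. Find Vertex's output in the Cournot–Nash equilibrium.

33

Each firm earns π_i = (306 - Q)q_i - 141q_i.
First-order condition (treating rivals' output as given): 165 - 2q_i - Σ_{j≠i} q_j = 0.
By symmetry each firm produces the same amount; substituting Σ_{j≠i} q_j = 3q_i yields q_i = 165/5 = 33.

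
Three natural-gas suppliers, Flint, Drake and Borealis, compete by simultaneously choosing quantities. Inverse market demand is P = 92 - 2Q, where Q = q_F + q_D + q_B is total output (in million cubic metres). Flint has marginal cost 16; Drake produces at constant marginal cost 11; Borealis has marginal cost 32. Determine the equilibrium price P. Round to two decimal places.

37.75

Flint's profit: π_F = (92 - 2Q)q_F - (16q_F). Setting ∂π_F/∂q_F = 0: 76 - 4q_F - 2(q_D + q_B) = 0.
Drake's profit: π_D = (92 - 2Q)q_D - (11q_D). Setting ∂π_D/∂q_D = 0: 81 - 4q_D - 2(q_F + q_B) = 0.
Borealis's first-order condition: 60 - 4q_B - 2(q_F + q_D) = 0.
Summing all 3 equations gives 217 − 8Q = 0, hence Q = 217/8.
Back-substituting: q_F = (76 − 217/4)/2 = 87/8, q_D = (81 − 217/4)/2 = 107/8, q_B = (60 − 217/4)/2 = 23/8.
Total output Q = 217/8, so price P = 92 - 2·(217/8) = 151/4.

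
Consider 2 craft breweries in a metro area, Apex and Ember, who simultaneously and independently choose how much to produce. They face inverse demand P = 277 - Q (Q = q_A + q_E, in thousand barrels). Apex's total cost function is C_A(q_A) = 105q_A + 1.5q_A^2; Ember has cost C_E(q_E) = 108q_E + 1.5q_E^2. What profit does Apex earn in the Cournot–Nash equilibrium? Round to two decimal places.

Apex's profit: π_A = (277 - Q)q_A - (105q_A + (3/2)q_A²). Setting ∂π_A/∂q_A = 0: 172 - 5q_A - (q_E) = 0.
Ember's profit: π_E = (277 - Q)q_E - (108q_E + (3/2)q_E²). Setting ∂π_E/∂q_E = 0: 169 - 5q_E - (q_A) = 0.
Best responses: q_A = (172 - q_E)/5, q_E = (169 - q_A)/5.
Solving the pair: q_A = 691/24, q_E = 673/24.
Price P = 277 - 341/6 = 1321/6.
Apex's profit: (1321/6)·(691/24) - 105·(691/24) - (3/2)(691/24)² = 2072.4002.

2072.40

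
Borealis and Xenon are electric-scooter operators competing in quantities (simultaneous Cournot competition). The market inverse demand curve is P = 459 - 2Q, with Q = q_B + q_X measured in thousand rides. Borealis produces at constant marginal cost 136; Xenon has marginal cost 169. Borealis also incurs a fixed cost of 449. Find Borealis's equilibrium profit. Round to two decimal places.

Borealis's profit: π_B = (459 - 2Q)q_B - (136q_B). Setting ∂π_B/∂q_B = 0: 323 - 4q_B - 2(q_X) = 0.
Xenon's profit: π_X = (459 - 2Q)q_X - (169q_X). Setting ∂π_X/∂q_X = 0: 290 - 4q_X - 2(q_B) = 0.
Best responses: q_B = (323 - 2q_X)/4, q_X = (290 - 2q_B)/4.
Solving the pair: q_B = 178/3, q_X = 257/6.
Price P = 459 - 2·(613/6) = 764/3.
Borealis's profit: (764/3 - 136)·(178/3) - 449 = 6591.8889.

6591.89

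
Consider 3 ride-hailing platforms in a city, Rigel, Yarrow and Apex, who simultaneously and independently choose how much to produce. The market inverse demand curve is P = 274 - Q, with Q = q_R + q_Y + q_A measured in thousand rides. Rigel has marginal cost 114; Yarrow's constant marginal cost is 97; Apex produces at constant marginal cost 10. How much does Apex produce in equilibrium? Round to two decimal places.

113.75

Rigel's profit: π_R = (274 - Q)q_R - (114q_R). Setting ∂π_R/∂q_R = 0: 160 - 2q_R - (q_Y + q_A) = 0.
Yarrow's first-order condition: 177 - 2q_Y - (q_R + q_A) = 0.
Apex's profit: π_A = (274 - Q)q_A - (10q_A). Setting ∂π_A/∂q_A = 0: 264 - 2q_A - (q_R + q_Y) = 0.
Adding the 3 first-order conditions: 601 − 4Q = 0, so Q = 601/4.
Back-substituting: q_R = (160 − 601/4) = 39/4, q_Y = (177 − 601/4) = 107/4, q_A = (264 − 601/4) = 455/4.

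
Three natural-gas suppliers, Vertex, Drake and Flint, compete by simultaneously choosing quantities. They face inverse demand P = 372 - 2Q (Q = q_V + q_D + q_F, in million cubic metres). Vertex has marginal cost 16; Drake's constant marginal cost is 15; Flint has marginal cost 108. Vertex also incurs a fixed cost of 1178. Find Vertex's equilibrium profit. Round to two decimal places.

Vertex's profit: π_V = (372 - 2Q)q_V - (16q_V). Setting ∂π_V/∂q_V = 0: 356 - 4q_V - 2(q_D + q_F) = 0.
Drake's first-order condition: 357 - 4q_D - 2(q_V + q_F) = 0.
Flint's profit: π_F = (372 - 2Q)q_F - (108q_F). Setting ∂π_F/∂q_F = 0: 264 - 4q_F - 2(q_V + q_D) = 0.
Adding the 3 conditions: 977 − 4Q − 4Q = 0, i.e. Q = 977/8.
Back-substituting: q_V = (356 − 977/4)/2 = 447/8, q_D = (357 − 977/4)/2 = 451/8, q_F = (264 − 977/4)/2 = 79/8.
Price P = 372 - 2·(977/8) = 511/4.
Vertex's profit: (511/4 - 16)·(447/8) - 1178 = 5066.0313.

5066.03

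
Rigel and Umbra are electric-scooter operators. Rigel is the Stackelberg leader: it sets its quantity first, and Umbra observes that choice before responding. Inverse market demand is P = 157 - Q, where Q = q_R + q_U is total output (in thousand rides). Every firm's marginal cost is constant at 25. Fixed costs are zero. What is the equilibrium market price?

Solve by backward induction. Given q_R, the follower Umbra maximises π_U = (157 - q_R - q_U)q_U - 25q_U.
Setting the follower's marginal profit to zero, 132 - q_R - 2q_U = 0, i.e. q_U = (132 - q_R)/2.
The leader anticipates this reaction. Substituting into P = 157 - Q gives P = 91 - (1/2)q_R, so π_R = (91 - (1/2)q_R)q_R - 25q_R.
Maximising: ∂π_R/∂q_R = 66 - q_R = 0, giving q_R = 66.
Then q_U = (132 - 66)/2 = 33.
Total output Q = 99, so price P = 157 - 99 = 58.

58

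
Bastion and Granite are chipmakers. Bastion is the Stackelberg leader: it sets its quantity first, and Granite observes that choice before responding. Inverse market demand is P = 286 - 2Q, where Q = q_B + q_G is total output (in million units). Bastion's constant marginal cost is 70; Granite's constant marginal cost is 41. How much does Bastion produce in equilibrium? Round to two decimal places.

The follower Granite best-responds to any q_B: π_G = (286 - 2Q)q_G - 41q_G.
Follower FOC: 245 - 2q_B - 4q_G = 0, so q_G(q_B) = (245 - 2q_B)/4.
Bastion substitutes q_G(q_B) into its own profit: π_B = q_B(286 - 2q_B - (245 - 2q_B)/2) - 70q_B = (327/2 - q_B)q_B - 70q_B.
Maximising: ∂π_B/∂q_B = 187/2 - 2q_B = 0, giving q_B = 187/4.
Then q_G = (245 - 2·(187/4))/4 = 303/8.

46.75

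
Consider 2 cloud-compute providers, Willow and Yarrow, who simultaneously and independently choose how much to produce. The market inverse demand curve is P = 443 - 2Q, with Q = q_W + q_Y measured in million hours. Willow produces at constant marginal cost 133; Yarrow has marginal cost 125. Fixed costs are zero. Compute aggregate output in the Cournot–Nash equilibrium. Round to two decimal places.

Willow's profit: π_W = (443 - 2Q)q_W - (133q_W). Setting ∂π_W/∂q_W = 0: 310 - 4q_W - 2(q_Y) = 0.
Yarrow's first-order condition: 318 - 4q_Y - 2(q_W) = 0.
Rearranging gives the reaction functions q_W = (310 - 2q_Y)/4 and q_Y = (318 - 2q_W)/4.
Solving the pair: q_W = 151/3, q_Y = 163/3.
Total output Q = 151/3 + 163/3 = 314/3.

104.67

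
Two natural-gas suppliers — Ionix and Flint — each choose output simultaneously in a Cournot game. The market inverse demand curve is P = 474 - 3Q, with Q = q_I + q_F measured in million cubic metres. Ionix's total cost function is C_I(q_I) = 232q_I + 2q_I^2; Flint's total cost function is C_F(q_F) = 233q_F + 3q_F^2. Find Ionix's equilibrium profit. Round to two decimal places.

1930.35

Ionix's profit: π_I = (474 - 3Q)q_I - (232q_I + 2q_I²). Setting ∂π_I/∂q_I = 0: 242 - 10q_I - 3(q_F) = 0.
Flint's first-order condition: 241 - 12q_F - 3(q_I) = 0.
Best responses: q_I = (242 - 3q_F)/10, q_F = (241 - 3q_I)/12.
Solving the pair: q_I = 727/37, q_F = 1684/111.
Price P = 474 - 3·34.8198 = 369.5405.
Ionix's profit: 369.5405·(727/37) - 232·(727/37) - 2(727/37)² = 1930.3470.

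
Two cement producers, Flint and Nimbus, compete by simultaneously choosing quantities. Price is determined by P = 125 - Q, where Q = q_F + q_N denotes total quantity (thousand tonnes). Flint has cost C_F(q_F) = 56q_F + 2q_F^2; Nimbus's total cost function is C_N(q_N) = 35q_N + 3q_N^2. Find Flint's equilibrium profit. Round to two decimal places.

Flint's profit: π_F = (125 - Q)q_F - (56q_F + 2q_F²). Setting ∂π_F/∂q_F = 0: 69 - 6q_F - (q_N) = 0.
Nimbus's profit: π_N = (125 - Q)q_N - (35q_N + 3q_N²). Setting ∂π_N/∂q_N = 0: 90 - 8q_N - (q_F) = 0.
Best responses: q_F = (69 - q_N)/6, q_N = (90 - q_F)/8.
Substituting one into the other gives q_F = 462/47 and q_N = 471/47.
Price P = 125 - 933/47 = 105.1489.
Flint's profit: 105.1489·(462/47) - 56·(462/47) - 2(462/47)² = 289.8742.

289.87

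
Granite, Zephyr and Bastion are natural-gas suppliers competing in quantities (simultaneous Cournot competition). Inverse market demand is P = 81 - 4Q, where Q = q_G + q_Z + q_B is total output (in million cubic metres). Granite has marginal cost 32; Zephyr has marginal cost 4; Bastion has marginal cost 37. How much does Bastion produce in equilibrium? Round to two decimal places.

Granite's profit: π_G = (81 - 4Q)q_G - (32q_G). Setting ∂π_G/∂q_G = 0: 49 - 8q_G - 4(q_Z + q_B) = 0.
Zephyr's profit: π_Z = (81 - 4Q)q_Z - (4q_Z). Setting ∂π_Z/∂q_Z = 0: 77 - 8q_Z - 4(q_G + q_B) = 0.
Bastion's profit: π_B = (81 - 4Q)q_B - (37q_B). Setting ∂π_B/∂q_B = 0: 44 - 8q_B - 4(q_G + q_Z) = 0.
Adding the 3 first-order conditions: 170 − 16Q = 0, so Q = 85/8.
Back-substituting: q_G = (49 − 85/2)/4 = 13/8, q_Z = (77 − 85/2)/4 = 69/8, q_B = (44 − 85/2)/4 = 3/8.

0.38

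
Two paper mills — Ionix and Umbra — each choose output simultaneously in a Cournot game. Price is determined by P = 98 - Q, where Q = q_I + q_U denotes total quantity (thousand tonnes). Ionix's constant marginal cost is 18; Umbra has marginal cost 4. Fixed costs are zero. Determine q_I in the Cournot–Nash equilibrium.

22

Ionix's profit: π_I = (98 - Q)q_I - (18q_I). Setting ∂π_I/∂q_I = 0: 80 - 2q_I - (q_U) = 0.
Umbra's first-order condition: 94 - 2q_U - (q_I) = 0.
Rearranging gives the reaction functions q_I = (80 - q_U)/2 and q_U = (94 - q_I)/2.
Substituting one into the other gives q_I = 22 and q_U = 36.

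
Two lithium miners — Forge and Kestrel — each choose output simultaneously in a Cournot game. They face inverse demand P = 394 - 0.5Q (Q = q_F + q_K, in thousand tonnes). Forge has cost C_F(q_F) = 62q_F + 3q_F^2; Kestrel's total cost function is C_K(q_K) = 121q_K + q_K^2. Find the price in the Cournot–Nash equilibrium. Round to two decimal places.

331.24

Forge's profit: π_F = (394 - 0.5Q)q_F - (62q_F + 3q_F²). Setting ∂π_F/∂q_F = 0: 332 - 7q_F - (1/2)(q_K) = 0.
Kestrel's first-order condition: 273 - 3q_K - (1/2)(q_F) = 0.
So q_F = (332 - (1/2)q_K)/7 and q_K = (273 - (1/2)q_F)/3.
Substituting one into the other gives q_F = 41.4217 and q_K = 84.0964.
Total output Q = 125.5181, so price P = 394 - (1/2)·125.5181 = 331.2410.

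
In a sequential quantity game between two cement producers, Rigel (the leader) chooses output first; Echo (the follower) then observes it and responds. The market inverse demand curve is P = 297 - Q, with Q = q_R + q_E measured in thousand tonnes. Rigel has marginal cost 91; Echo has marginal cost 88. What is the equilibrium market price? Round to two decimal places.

The follower Echo best-responds to any q_R: π_E = (297 - Q)q_E - 88q_E.
Setting the follower's marginal profit to zero, 209 - q_R - 2q_E = 0, i.e. q_E = (209 - q_R)/2.
The leader anticipates this reaction. Substituting into P = 297 - Q gives P = 385/2 - (1/2)q_R, so π_R = (385/2 - (1/2)q_R)q_R - 91q_R.
Maximising: ∂π_R/∂q_R = 203/2 - q_R = 0, giving q_R = 203/2.
Then q_E = (209 - 203/2)/2 = 215/4.
Total output Q = 621/4, so price P = 297 - 621/4 = 567/4.

141.75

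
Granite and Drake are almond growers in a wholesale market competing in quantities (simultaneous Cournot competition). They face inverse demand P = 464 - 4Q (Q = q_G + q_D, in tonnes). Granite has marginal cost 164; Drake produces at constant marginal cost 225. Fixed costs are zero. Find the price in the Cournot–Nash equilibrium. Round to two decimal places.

284.33

Granite's profit: π_G = (464 - 4Q)q_G - (164q_G). Setting ∂π_G/∂q_G = 0: 300 - 8q_G - 4(q_D) = 0.
Drake's profit: π_D = (464 - 4Q)q_D - (225q_D). Setting ∂π_D/∂q_D = 0: 239 - 8q_D - 4(q_G) = 0.
So q_G = (300 - 4q_D)/8 and q_D = (239 - 4q_G)/8.
Solving the pair: q_G = 361/12, q_D = 89/6.
Total output Q = 539/12, so price P = 464 - 4·(539/12) = 853/3.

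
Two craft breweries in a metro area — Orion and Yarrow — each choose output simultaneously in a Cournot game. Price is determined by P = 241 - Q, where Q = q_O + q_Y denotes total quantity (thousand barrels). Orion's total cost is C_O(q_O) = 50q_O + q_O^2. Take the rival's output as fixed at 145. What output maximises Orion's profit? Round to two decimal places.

11.50

With the rival's output fixed at 145, Orion's profit is π_O = (241 - 145 - q_O)q_O - (50q_O + q_O²) = (96 - q_O)q_O - (50q_O + q_O²).
∂π_O/∂q_O = 46 - 4q_O = 0, so q_O = 23/2.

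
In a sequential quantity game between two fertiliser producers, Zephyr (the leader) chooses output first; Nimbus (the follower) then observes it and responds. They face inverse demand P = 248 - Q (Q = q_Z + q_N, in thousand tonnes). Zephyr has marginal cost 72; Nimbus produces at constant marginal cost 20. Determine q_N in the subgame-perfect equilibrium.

83

The follower Nimbus best-responds to any q_Z: π_N = (248 - Q)q_N - 20q_N.
Setting the follower's marginal profit to zero, 228 - q_Z - 2q_N = 0, i.e. q_N = (228 - q_Z)/2.
The leader anticipates this reaction. Substituting into P = 248 - Q gives P = 134 - (1/2)q_Z, so π_Z = (134 - (1/2)q_Z)q_Z - 72q_Z.
Leader FOC: 62 - q_Z = 0, so q_Z = 62.
Then q_N = (228 - 62)/2 = 83.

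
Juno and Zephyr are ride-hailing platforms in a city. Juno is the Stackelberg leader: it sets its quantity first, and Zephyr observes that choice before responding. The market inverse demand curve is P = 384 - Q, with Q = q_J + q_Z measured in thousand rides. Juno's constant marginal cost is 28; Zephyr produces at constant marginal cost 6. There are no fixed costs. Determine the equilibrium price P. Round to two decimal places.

The follower Zephyr best-responds to any q_J: π_Z = (384 - Q)q_Z - 6q_Z.
∂π_Z/∂q_Z = 378 - q_J - 2q_Z = 0 gives the reaction function q_Z = (378 - q_J)/2.
The leader anticipates this reaction. Substituting into P = 384 - Q gives P = 195 - (1/2)q_J, so π_J = (195 - (1/2)q_J)q_J - 28q_J.
The leader's first-order condition 167 - q_J = 0 yields q_J = 167.
Then q_Z = (378 - 167)/2 = 211/2.
Total output Q = 545/2, so price P = 384 - 545/2 = 223/2.

111.50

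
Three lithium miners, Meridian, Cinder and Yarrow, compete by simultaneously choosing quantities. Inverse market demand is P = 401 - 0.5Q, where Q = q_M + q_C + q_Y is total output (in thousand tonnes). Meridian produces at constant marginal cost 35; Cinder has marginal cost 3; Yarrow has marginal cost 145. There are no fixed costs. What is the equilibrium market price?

146

Meridian's profit: π_M = (401 - 0.5Q)q_M - (35q_M). Setting ∂π_M/∂q_M = 0: 366 - q_M - (1/2)(q_C + q_Y) = 0.
Cinder's first-order condition: 398 - q_C - (1/2)(q_M + q_Y) = 0.
Yarrow's profit: π_Y = (401 - 0.5Q)q_Y - (145q_Y). Setting ∂π_Y/∂q_Y = 0: 256 - q_Y - (1/2)(q_M + q_C) = 0.
Adding the 3 conditions: 1020 − Q − Q = 0, i.e. Q = 510.
Back-substituting: q_M = (366 − 255)/(1/2) = 222, q_C = (398 − 255)/(1/2) = 286, q_Y = (256 − 255)/(1/2) = 2.
Total output Q = 510, so price P = 401 - (1/2)·510 = 146.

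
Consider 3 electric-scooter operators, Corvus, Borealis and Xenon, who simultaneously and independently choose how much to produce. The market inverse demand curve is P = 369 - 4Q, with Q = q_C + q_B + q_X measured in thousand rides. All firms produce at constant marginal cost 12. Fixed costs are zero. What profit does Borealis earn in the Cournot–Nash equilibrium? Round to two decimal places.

A representative firm's profit is π_i = q_i(369 - 4Q) - 12q_i.
First-order condition (treating rivals' output as given): 357 - 8q_i - 4·Σ_{j≠i} q_j = 0.
By symmetry each firm produces the same amount; substituting Σ_{j≠i} q_j = 2q_i yields q_i = 357/16.
Price P = 369 - 4·(1071/16) = 405/4.
Borealis's profit: (405/4 - 12)·(357/16) = 1991.3906.

1991.39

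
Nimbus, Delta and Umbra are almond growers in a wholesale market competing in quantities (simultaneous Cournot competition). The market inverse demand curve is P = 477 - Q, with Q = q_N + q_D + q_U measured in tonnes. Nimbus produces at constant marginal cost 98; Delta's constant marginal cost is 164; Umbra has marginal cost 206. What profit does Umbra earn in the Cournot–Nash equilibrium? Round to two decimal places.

Nimbus's profit: π_N = (477 - Q)q_N - (98q_N). Setting ∂π_N/∂q_N = 0: 379 - 2q_N - (q_D + q_U) = 0.
Delta's first-order condition: 313 - 2q_D - (q_N + q_U) = 0.
Umbra's first-order condition: 271 - 2q_U - (q_N + q_D) = 0.
Adding the 3 conditions: 963 − 2Q − 2Q = 0, i.e. Q = 963/4.
Back-substituting: q_N = (379 − 963/4) = 553/4, q_D = (313 − 963/4) = 289/4, q_U = (271 − 963/4) = 121/4.
Price P = 477 - 963/4 = 945/4.
Umbra's profit: (945/4 - 206)·(121/4) = 915.0625.

915.06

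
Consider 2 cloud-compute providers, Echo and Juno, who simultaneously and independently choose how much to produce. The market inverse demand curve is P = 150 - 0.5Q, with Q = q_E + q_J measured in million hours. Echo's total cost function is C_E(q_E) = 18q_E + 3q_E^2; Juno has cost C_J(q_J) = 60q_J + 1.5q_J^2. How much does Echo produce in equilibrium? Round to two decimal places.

17.41

Echo's profit: π_E = (150 - 0.5Q)q_E - (18q_E + 3q_E²). Setting ∂π_E/∂q_E = 0: 132 - 7q_E - (1/2)(q_J) = 0.
Juno's profit: π_J = (150 - 0.5Q)q_J - (60q_J + (3/2)q_J²). Setting ∂π_J/∂q_J = 0: 90 - 4q_J - (1/2)(q_E) = 0.
Best responses: q_E = (132 - (1/2)q_J)/7, q_J = (90 - (1/2)q_E)/4.
Substituting one into the other gives q_E = 644/37 and q_J = 752/37.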